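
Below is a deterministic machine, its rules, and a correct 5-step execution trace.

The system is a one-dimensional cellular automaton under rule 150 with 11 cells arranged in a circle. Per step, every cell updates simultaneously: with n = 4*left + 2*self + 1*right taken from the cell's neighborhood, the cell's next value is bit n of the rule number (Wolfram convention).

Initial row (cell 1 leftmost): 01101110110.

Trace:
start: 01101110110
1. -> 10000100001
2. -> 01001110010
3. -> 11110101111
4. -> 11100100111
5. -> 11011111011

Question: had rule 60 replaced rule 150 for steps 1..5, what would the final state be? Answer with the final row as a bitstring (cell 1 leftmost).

10001100001

(re-executing steps 1..5 under rule 60; state before step 1: 01101110110)
1. -> 01011001101
2. -> 11110101011
3. -> 00001111110
4. -> 00001000001
5. -> 10001100001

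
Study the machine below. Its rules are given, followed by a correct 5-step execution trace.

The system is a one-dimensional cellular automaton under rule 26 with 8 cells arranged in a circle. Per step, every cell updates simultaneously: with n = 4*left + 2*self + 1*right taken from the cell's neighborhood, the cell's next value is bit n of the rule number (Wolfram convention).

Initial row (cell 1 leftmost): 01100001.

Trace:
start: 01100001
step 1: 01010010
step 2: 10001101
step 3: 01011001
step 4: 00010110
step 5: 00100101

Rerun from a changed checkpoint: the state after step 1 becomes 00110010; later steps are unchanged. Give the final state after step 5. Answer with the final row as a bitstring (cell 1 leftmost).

state after step 1 := 00110010
step 2: 01101101
step 3: 01001000
step 4: 10110100
step 5: 00100011

00100011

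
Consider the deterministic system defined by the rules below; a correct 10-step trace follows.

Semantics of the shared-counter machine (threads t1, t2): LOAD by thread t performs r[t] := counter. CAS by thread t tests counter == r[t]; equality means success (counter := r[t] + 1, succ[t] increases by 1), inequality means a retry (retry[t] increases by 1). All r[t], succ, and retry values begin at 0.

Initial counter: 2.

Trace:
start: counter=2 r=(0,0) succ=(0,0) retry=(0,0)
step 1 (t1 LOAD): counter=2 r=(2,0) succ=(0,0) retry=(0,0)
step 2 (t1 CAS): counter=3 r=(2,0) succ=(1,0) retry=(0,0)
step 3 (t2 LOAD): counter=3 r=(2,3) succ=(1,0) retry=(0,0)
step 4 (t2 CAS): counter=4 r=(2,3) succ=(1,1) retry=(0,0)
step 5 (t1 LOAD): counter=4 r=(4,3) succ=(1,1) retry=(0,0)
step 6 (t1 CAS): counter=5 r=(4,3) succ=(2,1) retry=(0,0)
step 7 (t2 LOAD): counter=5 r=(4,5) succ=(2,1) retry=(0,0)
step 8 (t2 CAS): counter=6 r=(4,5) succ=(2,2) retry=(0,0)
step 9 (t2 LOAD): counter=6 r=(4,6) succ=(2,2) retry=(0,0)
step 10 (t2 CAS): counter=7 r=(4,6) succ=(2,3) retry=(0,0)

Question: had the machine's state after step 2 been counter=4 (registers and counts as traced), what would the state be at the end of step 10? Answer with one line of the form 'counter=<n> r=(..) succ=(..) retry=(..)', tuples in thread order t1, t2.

counter=8 r=(5,7) succ=(2,3) retry=(0,0)

state after step 2 := counter=4 r=(2,0) succ=(1,0) retry=(0,0)
step 3 (t2 LOAD): counter=4 r=(2,4) succ=(1,0) retry=(0,0)
step 4 (t2 CAS): counter=5 r=(2,4) succ=(1,1) retry=(0,0)
step 5 (t1 LOAD): counter=5 r=(5,4) succ=(1,1) retry=(0,0)
step 6 (t1 CAS): counter=6 r=(5,4) succ=(2,1) retry=(0,0)
step 7 (t2 LOAD): counter=6 r=(5,6) succ=(2,1) retry=(0,0)
step 8 (t2 CAS): counter=7 r=(5,6) succ=(2,2) retry=(0,0)
step 9 (t2 LOAD): counter=7 r=(5,7) succ=(2,2) retry=(0,0)
step 10 (t2 CAS): counter=8 r=(5,7) succ=(2,3) retry=(0,0)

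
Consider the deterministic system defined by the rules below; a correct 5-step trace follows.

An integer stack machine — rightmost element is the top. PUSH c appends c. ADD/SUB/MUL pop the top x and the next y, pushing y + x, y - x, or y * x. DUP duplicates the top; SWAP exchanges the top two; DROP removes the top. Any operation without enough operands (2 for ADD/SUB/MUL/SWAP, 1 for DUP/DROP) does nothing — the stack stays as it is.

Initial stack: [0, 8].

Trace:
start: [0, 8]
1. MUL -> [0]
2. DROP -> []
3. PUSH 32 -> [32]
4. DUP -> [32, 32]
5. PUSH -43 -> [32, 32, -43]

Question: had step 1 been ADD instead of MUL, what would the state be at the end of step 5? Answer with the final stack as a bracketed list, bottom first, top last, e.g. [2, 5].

[32, 32, -43]

(re-executing from step 1 with the substitution; state before step 1: [0, 8])
1. ADD -> [8]
2. DROP -> []
3. PUSH 32 -> [32]
4. DUP -> [32, 32]
5. PUSH -43 -> [32, 32, -43]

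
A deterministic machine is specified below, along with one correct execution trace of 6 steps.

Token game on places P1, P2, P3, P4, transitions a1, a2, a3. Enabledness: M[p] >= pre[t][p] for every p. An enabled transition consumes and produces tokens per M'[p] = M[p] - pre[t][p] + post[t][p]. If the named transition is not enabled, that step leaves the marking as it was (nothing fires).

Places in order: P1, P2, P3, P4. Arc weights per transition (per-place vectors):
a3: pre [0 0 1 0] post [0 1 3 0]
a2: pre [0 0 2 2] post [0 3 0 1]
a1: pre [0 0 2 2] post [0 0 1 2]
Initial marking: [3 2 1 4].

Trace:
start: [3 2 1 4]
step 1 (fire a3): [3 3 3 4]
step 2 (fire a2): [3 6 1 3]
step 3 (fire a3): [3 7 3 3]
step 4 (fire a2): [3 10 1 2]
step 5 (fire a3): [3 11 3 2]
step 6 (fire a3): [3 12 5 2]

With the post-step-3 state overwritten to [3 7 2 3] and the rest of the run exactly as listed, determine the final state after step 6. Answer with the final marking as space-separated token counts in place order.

3 10 0 2

state after step 3 := [3 7 2 3]
step 4 (fire a2): [3 10 0 2]
step 5 (fire a3): [3 10 0 2]
step 6 (fire a3): [3 10 0 2]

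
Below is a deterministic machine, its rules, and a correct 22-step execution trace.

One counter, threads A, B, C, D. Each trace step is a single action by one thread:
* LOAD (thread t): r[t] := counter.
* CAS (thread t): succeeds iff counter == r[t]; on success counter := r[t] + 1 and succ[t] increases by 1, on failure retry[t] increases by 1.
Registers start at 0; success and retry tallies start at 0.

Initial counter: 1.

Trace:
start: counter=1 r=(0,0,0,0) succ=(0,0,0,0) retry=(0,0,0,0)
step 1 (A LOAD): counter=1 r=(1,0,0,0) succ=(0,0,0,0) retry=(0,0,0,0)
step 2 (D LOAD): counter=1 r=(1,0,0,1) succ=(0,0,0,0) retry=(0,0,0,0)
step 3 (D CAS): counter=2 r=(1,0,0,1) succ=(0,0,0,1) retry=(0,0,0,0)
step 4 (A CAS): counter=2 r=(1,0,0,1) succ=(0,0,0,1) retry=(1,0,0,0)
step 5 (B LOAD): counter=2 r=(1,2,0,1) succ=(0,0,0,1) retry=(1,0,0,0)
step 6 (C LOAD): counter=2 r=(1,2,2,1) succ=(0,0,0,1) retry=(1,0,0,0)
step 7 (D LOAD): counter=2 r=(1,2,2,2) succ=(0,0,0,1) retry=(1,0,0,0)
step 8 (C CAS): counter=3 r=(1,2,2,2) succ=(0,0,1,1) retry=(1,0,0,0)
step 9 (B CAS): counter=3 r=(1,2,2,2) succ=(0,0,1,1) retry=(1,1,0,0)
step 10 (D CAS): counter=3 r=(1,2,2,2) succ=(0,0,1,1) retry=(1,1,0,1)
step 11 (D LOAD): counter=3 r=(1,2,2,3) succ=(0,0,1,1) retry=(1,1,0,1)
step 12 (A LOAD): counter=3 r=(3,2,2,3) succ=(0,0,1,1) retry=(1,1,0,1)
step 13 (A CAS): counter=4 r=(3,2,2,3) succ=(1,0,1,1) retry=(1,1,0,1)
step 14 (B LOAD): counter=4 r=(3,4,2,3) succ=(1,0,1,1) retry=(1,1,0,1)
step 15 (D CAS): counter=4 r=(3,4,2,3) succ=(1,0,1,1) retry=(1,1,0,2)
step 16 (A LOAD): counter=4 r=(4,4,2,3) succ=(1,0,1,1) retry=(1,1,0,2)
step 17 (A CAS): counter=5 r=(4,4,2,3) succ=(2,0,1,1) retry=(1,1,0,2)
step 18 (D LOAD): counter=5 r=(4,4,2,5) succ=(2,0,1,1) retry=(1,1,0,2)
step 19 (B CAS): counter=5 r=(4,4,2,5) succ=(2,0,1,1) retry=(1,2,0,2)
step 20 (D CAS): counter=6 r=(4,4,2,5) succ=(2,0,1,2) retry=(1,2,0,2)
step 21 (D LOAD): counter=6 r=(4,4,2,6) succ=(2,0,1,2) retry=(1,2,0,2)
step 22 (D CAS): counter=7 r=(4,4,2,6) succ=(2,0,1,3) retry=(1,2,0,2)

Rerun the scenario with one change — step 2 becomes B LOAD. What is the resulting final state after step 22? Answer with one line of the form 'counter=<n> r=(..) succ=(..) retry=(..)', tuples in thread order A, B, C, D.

counter=7 r=(4,4,2,6) succ=(3,0,1,2) retry=(0,2,0,3)

(re-executing from step 2 with the substitution; state before step 2: counter=1 r=(1,0,0,0) succ=(0,0,0,0) retry=(0,0,0,0))
step 2 (B LOAD): counter=1 r=(1,1,0,0) succ=(0,0,0,0) retry=(0,0,0,0)
step 3 (D CAS): counter=1 r=(1,1,0,0) succ=(0,0,0,0) retry=(0,0,0,1)
step 4 (A CAS): counter=2 r=(1,1,0,0) succ=(1,0,0,0) retry=(0,0,0,1)
step 5 (B LOAD): counter=2 r=(1,2,0,0) succ=(1,0,0,0) retry=(0,0,0,1)
step 6 (C LOAD): counter=2 r=(1,2,2,0) succ=(1,0,0,0) retry=(0,0,0,1)
step 7 (D LOAD): counter=2 r=(1,2,2,2) succ=(1,0,0,0) retry=(0,0,0,1)
step 8 (C CAS): counter=3 r=(1,2,2,2) succ=(1,0,1,0) retry=(0,0,0,1)
step 9 (B CAS): counter=3 r=(1,2,2,2) succ=(1,0,1,0) retry=(0,1,0,1)
step 10 (D CAS): counter=3 r=(1,2,2,2) succ=(1,0,1,0) retry=(0,1,0,2)
step 11 (D LOAD): counter=3 r=(1,2,2,3) succ=(1,0,1,0) retry=(0,1,0,2)
step 12 (A LOAD): counter=3 r=(3,2,2,3) succ=(1,0,1,0) retry=(0,1,0,2)
step 13 (A CAS): counter=4 r=(3,2,2,3) succ=(2,0,1,0) retry=(0,1,0,2)
step 14 (B LOAD): counter=4 r=(3,4,2,3) succ=(2,0,1,0) retry=(0,1,0,2)
step 15 (D CAS): counter=4 r=(3,4,2,3) succ=(2,0,1,0) retry=(0,1,0,3)
step 16 (A LOAD): counter=4 r=(4,4,2,3) succ=(2,0,1,0) retry=(0,1,0,3)
step 17 (A CAS): counter=5 r=(4,4,2,3) succ=(3,0,1,0) retry=(0,1,0,3)
step 18 (D LOAD): counter=5 r=(4,4,2,5) succ=(3,0,1,0) retry=(0,1,0,3)
step 19 (B CAS): counter=5 r=(4,4,2,5) succ=(3,0,1,0) retry=(0,2,0,3)
step 20 (D CAS): counter=6 r=(4,4,2,5) succ=(3,0,1,1) retry=(0,2,0,3)
step 21 (D LOAD): counter=6 r=(4,4,2,6) succ=(3,0,1,1) retry=(0,2,0,3)
step 22 (D CAS): counter=7 r=(4,4,2,6) succ=(3,0,1,2) retry=(0,2,0,3)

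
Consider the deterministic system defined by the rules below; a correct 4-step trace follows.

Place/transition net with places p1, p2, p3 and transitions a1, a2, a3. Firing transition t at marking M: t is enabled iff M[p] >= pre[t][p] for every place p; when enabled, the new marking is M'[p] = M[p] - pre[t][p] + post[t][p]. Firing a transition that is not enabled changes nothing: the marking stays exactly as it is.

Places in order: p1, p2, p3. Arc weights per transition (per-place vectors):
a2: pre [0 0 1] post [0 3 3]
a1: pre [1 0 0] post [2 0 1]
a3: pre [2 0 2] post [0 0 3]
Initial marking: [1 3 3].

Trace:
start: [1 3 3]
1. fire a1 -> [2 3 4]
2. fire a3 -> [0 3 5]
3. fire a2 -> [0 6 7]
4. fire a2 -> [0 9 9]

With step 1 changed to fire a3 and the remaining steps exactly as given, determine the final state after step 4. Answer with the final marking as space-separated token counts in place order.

1 9 7

(re-executing from step 1 with the substitution; state before step 1: [1 3 3])
1. fire a3 -> [1 3 3]
2. fire a3 -> [1 3 3]
3. fire a2 -> [1 6 5]
4. fire a2 -> [1 9 7]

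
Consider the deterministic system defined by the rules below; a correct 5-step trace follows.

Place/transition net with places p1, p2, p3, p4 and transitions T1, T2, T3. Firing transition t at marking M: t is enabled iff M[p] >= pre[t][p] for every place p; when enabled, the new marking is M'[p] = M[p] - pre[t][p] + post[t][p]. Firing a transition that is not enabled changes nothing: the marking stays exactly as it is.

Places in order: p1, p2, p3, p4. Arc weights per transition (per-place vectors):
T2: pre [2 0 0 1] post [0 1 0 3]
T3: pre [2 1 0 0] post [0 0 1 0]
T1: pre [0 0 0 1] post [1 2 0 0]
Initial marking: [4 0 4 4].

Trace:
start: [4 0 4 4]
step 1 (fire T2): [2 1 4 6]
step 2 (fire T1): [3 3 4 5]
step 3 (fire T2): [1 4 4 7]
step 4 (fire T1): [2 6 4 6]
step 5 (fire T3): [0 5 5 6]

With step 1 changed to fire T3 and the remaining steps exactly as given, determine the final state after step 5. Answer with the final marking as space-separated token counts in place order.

(re-executing from step 1 with the substitution; state before step 1: [4 0 4 4])
step 1 (fire T3): [4 0 4 4]
step 2 (fire T1): [5 2 4 3]
step 3 (fire T2): [3 3 4 5]
step 4 (fire T1): [4 5 4 4]
step 5 (fire T3): [2 4 5 4]

2 4 5 4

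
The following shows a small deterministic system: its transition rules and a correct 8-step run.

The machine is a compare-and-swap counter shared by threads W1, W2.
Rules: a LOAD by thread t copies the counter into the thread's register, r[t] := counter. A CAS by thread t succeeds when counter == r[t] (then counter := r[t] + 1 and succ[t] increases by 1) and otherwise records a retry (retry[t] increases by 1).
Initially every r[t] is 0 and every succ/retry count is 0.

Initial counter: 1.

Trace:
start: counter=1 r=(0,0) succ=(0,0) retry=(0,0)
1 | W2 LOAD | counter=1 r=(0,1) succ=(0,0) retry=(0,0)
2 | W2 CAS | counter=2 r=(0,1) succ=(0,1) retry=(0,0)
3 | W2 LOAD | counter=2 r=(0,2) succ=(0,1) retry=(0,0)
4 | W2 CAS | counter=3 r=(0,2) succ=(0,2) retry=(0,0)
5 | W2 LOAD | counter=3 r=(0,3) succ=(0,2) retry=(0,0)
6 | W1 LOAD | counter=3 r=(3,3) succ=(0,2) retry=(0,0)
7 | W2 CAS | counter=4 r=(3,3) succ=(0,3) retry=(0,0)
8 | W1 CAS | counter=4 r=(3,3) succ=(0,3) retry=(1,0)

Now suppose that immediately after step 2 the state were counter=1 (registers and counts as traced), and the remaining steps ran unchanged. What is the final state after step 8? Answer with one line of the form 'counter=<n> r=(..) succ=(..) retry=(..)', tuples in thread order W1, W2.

state after step 2 := counter=1 r=(0,1) succ=(0,1) retry=(0,0)
3 | W2 LOAD | counter=1 r=(0,1) succ=(0,1) retry=(0,0)
4 | W2 CAS | counter=2 r=(0,1) succ=(0,2) retry=(0,0)
5 | W2 LOAD | counter=2 r=(0,2) succ=(0,2) retry=(0,0)
6 | W1 LOAD | counter=2 r=(2,2) succ=(0,2) retry=(0,0)
7 | W2 CAS | counter=3 r=(2,2) succ=(0,3) retry=(0,0)
8 | W1 CAS | counter=3 r=(2,2) succ=(0,3) retry=(1,0)

counter=3 r=(2,2) succ=(0,3) retry=(1,0)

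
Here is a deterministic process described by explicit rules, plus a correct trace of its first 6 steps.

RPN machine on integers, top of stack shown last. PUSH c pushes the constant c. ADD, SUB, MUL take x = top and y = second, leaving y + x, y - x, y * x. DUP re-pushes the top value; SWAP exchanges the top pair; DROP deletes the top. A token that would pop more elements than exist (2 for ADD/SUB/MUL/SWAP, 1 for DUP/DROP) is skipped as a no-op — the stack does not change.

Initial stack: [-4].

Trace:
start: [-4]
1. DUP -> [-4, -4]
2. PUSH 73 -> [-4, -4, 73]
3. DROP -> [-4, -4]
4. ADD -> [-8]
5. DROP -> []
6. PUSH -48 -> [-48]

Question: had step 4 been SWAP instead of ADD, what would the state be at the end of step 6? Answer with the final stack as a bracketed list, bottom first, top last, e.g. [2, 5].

(re-executing from step 4 with the substitution; state before step 4: [-4, -4])
4. SWAP -> [-4, -4]
5. DROP -> [-4]
6. PUSH -48 -> [-4, -48]

[-4, -48]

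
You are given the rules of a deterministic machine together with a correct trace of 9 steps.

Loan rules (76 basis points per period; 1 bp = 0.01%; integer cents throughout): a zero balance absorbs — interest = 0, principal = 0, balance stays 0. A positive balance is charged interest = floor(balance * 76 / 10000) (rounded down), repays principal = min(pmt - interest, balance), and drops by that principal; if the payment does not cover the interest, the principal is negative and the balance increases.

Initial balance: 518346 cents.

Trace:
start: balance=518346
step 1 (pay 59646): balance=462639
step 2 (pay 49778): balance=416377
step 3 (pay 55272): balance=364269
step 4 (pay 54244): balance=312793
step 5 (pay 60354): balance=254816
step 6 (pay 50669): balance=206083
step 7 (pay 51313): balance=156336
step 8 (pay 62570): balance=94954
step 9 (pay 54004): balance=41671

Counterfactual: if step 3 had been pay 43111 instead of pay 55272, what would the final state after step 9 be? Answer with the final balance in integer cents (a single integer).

54396

(re-executing from step 3 with the substitution; state before step 3: balance=416377)
step 3 (pay 43111): balance=376430
step 4 (pay 54244): balance=325046
step 5 (pay 60354): balance=267162
step 6 (pay 50669): balance=218523
step 7 (pay 51313): balance=168870
step 8 (pay 62570): balance=107583
step 9 (pay 54004): balance=54396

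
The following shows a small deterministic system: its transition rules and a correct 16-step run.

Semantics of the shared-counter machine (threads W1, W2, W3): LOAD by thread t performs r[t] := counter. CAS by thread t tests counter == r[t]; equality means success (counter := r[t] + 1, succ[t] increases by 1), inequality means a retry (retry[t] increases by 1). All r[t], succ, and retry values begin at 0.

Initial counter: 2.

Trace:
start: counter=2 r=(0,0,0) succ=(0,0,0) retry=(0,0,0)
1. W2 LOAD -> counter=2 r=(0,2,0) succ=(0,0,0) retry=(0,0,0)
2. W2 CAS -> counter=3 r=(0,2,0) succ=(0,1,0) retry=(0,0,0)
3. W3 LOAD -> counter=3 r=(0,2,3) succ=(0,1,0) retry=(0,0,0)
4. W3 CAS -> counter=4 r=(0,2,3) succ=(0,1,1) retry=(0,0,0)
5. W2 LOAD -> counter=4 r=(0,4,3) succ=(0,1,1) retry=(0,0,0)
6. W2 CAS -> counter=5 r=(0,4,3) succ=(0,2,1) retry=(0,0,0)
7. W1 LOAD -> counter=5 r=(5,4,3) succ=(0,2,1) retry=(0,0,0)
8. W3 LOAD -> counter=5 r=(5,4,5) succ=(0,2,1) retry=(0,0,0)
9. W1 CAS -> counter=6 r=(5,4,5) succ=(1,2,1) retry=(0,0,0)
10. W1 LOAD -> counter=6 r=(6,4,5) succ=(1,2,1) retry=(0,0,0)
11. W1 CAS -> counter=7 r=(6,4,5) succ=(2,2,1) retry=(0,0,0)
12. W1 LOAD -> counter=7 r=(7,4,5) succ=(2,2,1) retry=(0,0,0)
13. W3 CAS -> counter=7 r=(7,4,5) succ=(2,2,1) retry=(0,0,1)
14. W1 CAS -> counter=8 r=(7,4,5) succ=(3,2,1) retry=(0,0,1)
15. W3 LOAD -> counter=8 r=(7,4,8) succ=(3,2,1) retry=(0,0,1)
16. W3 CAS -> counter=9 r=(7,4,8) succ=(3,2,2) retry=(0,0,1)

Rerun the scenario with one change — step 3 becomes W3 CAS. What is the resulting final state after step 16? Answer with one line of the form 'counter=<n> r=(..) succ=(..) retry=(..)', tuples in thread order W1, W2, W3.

(re-executing from step 3 with the substitution; state before step 3: counter=3 r=(0,2,0) succ=(0,1,0) retry=(0,0,0))
3. W3 CAS -> counter=3 r=(0,2,0) succ=(0,1,0) retry=(0,0,1)
4. W3 CAS -> counter=3 r=(0,2,0) succ=(0,1,0) retry=(0,0,2)
5. W2 LOAD -> counter=3 r=(0,3,0) succ=(0,1,0) retry=(0,0,2)
6. W2 CAS -> counter=4 r=(0,3,0) succ=(0,2,0) retry=(0,0,2)
7. W1 LOAD -> counter=4 r=(4,3,0) succ=(0,2,0) retry=(0,0,2)
8. W3 LOAD -> counter=4 r=(4,3,4) succ=(0,2,0) retry=(0,0,2)
9. W1 CAS -> counter=5 r=(4,3,4) succ=(1,2,0) retry=(0,0,2)
10. W1 LOAD -> counter=5 r=(5,3,4) succ=(1,2,0) retry=(0,0,2)
11. W1 CAS -> counter=6 r=(5,3,4) succ=(2,2,0) retry=(0,0,2)
12. W1 LOAD -> counter=6 r=(6,3,4) succ=(2,2,0) retry=(0,0,2)
13. W3 CAS -> counter=6 r=(6,3,4) succ=(2,2,0) retry=(0,0,3)
14. W1 CAS -> counter=7 r=(6,3,4) succ=(3,2,0) retry=(0,0,3)
15. W3 LOAD -> counter=7 r=(6,3,7) succ=(3,2,0) retry=(0,0,3)
16. W3 CAS -> counter=8 r=(6,3,7) succ=(3,2,1) retry=(0,0,3)

counter=8 r=(6,3,7) succ=(3,2,1) retry=(0,0,3)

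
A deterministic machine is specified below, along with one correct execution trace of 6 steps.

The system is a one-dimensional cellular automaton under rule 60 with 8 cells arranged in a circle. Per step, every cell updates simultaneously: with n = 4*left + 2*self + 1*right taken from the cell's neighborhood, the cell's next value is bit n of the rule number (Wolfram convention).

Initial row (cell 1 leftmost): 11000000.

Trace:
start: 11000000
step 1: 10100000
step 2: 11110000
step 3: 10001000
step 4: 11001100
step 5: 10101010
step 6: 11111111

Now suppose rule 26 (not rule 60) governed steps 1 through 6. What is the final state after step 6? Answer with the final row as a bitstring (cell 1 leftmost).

00100010

(re-executing steps 1..6 under rule 26; state before step 1: 11000000)
step 1: 10100001
step 2: 00010011
step 3: 10101110
step 4: 00001000
step 5: 00010100
step 6: 00100010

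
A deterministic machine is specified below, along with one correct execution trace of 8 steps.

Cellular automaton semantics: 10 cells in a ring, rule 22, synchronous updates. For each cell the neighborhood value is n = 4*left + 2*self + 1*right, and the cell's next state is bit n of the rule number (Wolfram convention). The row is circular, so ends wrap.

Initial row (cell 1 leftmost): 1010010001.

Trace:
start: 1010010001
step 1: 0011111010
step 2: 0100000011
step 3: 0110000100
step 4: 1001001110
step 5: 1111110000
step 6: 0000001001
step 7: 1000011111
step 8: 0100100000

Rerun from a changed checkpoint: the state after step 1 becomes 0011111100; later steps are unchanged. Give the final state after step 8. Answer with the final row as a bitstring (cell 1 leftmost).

state after step 1 := 0011111100
step 2: 0100000010
step 3: 1110000111
step 4: 0001001000
step 5: 0011111100
step 6: 0100000010
step 7: 1110000111
step 8: 0001001000

0001001000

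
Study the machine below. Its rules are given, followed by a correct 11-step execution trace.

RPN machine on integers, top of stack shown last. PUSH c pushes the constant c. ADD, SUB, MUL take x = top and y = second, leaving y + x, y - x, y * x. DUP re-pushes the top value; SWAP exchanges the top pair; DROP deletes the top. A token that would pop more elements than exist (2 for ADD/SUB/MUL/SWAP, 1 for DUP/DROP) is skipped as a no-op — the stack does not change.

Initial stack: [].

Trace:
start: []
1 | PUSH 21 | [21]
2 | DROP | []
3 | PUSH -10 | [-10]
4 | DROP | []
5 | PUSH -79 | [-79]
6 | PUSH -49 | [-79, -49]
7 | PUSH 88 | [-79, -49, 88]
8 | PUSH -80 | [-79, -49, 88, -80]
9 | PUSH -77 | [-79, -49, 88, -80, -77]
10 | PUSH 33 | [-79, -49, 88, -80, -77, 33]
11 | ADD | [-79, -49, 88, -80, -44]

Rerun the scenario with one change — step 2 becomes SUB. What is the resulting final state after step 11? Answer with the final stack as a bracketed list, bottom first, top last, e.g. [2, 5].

(re-executing from step 2 with the substitution; state before step 2: [21])
2 | SUB | [21]
3 | PUSH -10 | [21, -10]
4 | DROP | [21]
5 | PUSH -79 | [21, -79]
6 | PUSH -49 | [21, -79, -49]
7 | PUSH 88 | [21, -79, -49, 88]
8 | PUSH -80 | [21, -79, -49, 88, -80]
9 | PUSH -77 | [21, -79, -49, 88, -80, -77]
10 | PUSH 33 | [21, -79, -49, 88, -80, -77, 33]
11 | ADD | [21, -79, -49, 88, -80, -44]

[21, -79, -49, 88, -80, -44]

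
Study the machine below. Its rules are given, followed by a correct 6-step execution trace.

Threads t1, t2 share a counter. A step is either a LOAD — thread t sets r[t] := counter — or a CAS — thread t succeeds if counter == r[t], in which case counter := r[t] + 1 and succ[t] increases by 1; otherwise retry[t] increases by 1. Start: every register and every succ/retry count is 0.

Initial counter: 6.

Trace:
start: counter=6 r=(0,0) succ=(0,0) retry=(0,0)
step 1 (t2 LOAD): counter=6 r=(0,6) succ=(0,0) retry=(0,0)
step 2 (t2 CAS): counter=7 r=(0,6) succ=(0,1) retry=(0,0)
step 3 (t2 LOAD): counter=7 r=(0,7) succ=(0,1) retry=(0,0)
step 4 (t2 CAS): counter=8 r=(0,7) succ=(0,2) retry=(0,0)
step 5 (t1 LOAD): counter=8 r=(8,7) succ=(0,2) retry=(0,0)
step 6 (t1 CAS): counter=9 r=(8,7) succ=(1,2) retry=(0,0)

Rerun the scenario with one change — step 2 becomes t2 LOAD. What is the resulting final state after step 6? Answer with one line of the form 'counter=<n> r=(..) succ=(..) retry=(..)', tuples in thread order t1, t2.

counter=8 r=(7,6) succ=(1,1) retry=(0,0)

(re-executing from step 2 with the substitution; state before step 2: counter=6 r=(0,6) succ=(0,0) retry=(0,0))
step 2 (t2 LOAD): counter=6 r=(0,6) succ=(0,0) retry=(0,0)
step 3 (t2 LOAD): counter=6 r=(0,6) succ=(0,0) retry=(0,0)
step 4 (t2 CAS): counter=7 r=(0,6) succ=(0,1) retry=(0,0)
step 5 (t1 LOAD): counter=7 r=(7,6) succ=(0,1) retry=(0,0)
step 6 (t1 CAS): counter=8 r=(7,6) succ=(1,1) retry=(0,0)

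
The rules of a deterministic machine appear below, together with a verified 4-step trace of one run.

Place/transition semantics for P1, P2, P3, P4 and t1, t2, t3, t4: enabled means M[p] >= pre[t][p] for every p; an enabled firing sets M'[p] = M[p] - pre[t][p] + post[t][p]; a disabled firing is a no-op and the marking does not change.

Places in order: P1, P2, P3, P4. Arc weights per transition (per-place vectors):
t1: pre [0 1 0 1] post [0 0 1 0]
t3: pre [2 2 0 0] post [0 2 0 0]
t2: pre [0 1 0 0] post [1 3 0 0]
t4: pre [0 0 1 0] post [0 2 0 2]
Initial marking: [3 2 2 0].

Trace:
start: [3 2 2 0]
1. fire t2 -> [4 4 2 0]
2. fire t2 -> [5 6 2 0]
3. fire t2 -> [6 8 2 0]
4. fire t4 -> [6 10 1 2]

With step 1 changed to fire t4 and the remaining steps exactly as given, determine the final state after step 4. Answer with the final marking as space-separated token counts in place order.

5 10 0 4

(re-executing from step 1 with the substitution; state before step 1: [3 2 2 0])
1. fire t4 -> [3 4 1 2]
2. fire t2 -> [4 6 1 2]
3. fire t2 -> [5 8 1 2]
4. fire t4 -> [5 10 0 4]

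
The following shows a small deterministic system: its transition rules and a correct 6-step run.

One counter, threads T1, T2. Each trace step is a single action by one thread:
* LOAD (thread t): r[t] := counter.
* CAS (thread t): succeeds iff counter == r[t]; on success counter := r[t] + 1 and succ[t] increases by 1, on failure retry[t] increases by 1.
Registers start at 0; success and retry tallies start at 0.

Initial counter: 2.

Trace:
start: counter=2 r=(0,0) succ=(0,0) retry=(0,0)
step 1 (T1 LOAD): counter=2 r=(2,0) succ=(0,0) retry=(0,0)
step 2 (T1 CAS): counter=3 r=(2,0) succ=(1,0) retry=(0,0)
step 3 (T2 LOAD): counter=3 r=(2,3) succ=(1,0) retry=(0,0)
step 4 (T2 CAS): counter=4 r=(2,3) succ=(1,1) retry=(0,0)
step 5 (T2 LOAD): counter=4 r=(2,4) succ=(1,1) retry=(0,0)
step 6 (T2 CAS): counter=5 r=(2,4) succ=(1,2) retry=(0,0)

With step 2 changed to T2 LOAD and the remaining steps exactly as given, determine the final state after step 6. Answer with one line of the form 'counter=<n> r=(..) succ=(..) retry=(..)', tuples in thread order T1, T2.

(re-executing from step 2 with the substitution; state before step 2: counter=2 r=(2,0) succ=(0,0) retry=(0,0))
step 2 (T2 LOAD): counter=2 r=(2,2) succ=(0,0) retry=(0,0)
step 3 (T2 LOAD): counter=2 r=(2,2) succ=(0,0) retry=(0,0)
step 4 (T2 CAS): counter=3 r=(2,2) succ=(0,1) retry=(0,0)
step 5 (T2 LOAD): counter=3 r=(2,3) succ=(0,1) retry=(0,0)
step 6 (T2 CAS): counter=4 r=(2,3) succ=(0,2) retry=(0,0)

counter=4 r=(2,3) succ=(0,2) retry=(0,0)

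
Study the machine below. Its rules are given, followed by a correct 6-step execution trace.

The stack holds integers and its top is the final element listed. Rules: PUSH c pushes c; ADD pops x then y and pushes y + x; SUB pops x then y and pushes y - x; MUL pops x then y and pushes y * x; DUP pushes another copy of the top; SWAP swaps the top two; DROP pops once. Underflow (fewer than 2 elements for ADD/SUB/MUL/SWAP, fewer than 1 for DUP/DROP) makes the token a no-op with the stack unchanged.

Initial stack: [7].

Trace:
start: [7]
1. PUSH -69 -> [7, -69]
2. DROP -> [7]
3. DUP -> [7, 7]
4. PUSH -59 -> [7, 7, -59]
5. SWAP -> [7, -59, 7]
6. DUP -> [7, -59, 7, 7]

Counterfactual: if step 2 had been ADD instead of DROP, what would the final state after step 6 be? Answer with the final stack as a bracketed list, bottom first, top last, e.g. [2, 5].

(re-executing from step 2 with the substitution; state before step 2: [7, -69])
2. ADD -> [-62]
3. DUP -> [-62, -62]
4. PUSH -59 -> [-62, -62, -59]
5. SWAP -> [-62, -59, -62]
6. DUP -> [-62, -59, -62, -62]

[-62, -59, -62, -62]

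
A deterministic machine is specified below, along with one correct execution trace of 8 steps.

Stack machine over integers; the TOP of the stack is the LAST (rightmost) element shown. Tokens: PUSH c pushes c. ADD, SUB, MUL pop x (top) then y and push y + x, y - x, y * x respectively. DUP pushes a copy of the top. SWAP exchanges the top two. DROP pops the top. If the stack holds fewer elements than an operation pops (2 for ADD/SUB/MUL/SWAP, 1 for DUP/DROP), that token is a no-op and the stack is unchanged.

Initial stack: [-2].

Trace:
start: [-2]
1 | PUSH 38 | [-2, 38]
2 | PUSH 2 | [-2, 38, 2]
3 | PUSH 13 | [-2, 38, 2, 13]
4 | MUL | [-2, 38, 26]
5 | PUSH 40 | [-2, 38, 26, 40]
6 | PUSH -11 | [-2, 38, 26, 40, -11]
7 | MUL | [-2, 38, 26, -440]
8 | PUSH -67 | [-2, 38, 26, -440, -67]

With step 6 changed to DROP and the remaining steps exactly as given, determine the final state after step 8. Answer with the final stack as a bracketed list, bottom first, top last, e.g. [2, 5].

(re-executing from step 6 with the substitution; state before step 6: [-2, 38, 26, 40])
6 | DROP | [-2, 38, 26]
7 | MUL | [-2, 988]
8 | PUSH -67 | [-2, 988, -67]

[-2, 988, -67]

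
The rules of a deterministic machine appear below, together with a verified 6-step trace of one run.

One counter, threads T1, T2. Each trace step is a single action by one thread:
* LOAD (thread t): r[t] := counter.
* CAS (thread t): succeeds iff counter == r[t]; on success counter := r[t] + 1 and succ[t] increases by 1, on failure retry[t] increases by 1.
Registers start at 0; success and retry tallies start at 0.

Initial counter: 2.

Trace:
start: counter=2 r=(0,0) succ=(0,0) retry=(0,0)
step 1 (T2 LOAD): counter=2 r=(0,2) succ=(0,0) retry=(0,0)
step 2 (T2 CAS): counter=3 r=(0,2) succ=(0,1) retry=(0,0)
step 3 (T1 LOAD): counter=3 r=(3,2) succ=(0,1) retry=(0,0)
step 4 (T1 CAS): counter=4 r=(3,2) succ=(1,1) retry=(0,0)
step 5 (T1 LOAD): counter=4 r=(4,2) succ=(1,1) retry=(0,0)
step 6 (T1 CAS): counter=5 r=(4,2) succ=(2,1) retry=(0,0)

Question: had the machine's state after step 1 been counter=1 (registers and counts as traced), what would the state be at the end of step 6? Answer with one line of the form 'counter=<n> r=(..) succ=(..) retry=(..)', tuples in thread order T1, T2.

state after step 1 := counter=1 r=(0,2) succ=(0,0) retry=(0,0)
step 2 (T2 CAS): counter=1 r=(0,2) succ=(0,0) retry=(0,1)
step 3 (T1 LOAD): counter=1 r=(1,2) succ=(0,0) retry=(0,1)
step 4 (T1 CAS): counter=2 r=(1,2) succ=(1,0) retry=(0,1)
step 5 (T1 LOAD): counter=2 r=(2,2) succ=(1,0) retry=(0,1)
step 6 (T1 CAS): counter=3 r=(2,2) succ=(2,0) retry=(0,1)

counter=3 r=(2,2) succ=(2,0) retry=(0,1)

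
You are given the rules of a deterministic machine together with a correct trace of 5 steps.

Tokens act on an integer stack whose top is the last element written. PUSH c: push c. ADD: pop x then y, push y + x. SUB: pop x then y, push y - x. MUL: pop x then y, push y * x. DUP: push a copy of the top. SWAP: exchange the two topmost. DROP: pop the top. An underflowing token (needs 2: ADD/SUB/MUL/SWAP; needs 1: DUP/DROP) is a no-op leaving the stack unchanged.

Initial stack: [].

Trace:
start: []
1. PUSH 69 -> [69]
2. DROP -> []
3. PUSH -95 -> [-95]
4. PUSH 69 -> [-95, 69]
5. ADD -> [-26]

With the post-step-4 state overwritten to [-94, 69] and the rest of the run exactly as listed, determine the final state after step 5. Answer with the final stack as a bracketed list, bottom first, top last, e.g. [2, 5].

[-25]

state after step 4 := [-94, 69]
5. ADD -> [-25]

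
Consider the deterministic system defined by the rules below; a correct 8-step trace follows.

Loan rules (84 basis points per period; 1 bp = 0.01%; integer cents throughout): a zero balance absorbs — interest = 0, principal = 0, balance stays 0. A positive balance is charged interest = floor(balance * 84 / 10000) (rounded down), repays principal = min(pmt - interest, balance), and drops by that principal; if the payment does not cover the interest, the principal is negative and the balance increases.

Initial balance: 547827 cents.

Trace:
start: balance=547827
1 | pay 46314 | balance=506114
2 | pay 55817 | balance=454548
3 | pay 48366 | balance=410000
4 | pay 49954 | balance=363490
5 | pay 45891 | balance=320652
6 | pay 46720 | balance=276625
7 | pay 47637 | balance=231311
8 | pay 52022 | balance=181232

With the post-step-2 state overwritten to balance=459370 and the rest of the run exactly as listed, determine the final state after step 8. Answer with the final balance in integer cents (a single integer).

state after step 2 := balance=459370
3 | pay 48366 | balance=414862
4 | pay 49954 | balance=368392
5 | pay 45891 | balance=325595
6 | pay 46720 | balance=281609
7 | pay 47637 | balance=236337
8 | pay 52022 | balance=186300

186300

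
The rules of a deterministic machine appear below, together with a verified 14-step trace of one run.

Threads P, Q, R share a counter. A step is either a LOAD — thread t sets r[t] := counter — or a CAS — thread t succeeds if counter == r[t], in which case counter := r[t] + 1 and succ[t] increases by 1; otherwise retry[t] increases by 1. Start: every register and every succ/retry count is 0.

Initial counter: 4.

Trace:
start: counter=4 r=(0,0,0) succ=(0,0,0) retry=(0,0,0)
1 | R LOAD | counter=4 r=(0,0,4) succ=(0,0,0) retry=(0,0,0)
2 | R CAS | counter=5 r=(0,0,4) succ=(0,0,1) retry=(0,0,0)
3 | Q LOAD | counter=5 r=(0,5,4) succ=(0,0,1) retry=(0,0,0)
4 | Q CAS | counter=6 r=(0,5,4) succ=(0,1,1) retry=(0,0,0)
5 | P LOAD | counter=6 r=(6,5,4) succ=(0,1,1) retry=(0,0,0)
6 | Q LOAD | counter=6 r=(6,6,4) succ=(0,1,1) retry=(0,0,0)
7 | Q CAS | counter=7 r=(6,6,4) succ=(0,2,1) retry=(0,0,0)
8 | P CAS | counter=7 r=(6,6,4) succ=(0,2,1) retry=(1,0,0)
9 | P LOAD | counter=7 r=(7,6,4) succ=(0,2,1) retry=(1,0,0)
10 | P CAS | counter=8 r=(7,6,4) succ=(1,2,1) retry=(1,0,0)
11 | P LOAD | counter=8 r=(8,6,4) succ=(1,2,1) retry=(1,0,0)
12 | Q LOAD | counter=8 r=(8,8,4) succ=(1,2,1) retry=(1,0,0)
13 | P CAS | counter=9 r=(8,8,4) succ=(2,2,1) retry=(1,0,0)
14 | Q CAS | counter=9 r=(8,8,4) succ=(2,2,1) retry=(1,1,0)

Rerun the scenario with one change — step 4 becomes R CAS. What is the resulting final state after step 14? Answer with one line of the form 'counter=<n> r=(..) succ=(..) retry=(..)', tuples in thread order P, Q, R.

(re-executing from step 4 with the substitution; state before step 4: counter=5 r=(0,5,4) succ=(0,0,1) retry=(0,0,0))
4 | R CAS | counter=5 r=(0,5,4) succ=(0,0,1) retry=(0,0,1)
5 | P LOAD | counter=5 r=(5,5,4) succ=(0,0,1) retry=(0,0,1)
6 | Q LOAD | counter=5 r=(5,5,4) succ=(0,0,1) retry=(0,0,1)
7 | Q CAS | counter=6 r=(5,5,4) succ=(0,1,1) retry=(0,0,1)
8 | P CAS | counter=6 r=(5,5,4) succ=(0,1,1) retry=(1,0,1)
9 | P LOAD | counter=6 r=(6,5,4) succ=(0,1,1) retry=(1,0,1)
10 | P CAS | counter=7 r=(6,5,4) succ=(1,1,1) retry=(1,0,1)
11 | P LOAD | counter=7 r=(7,5,4) succ=(1,1,1) retry=(1,0,1)
12 | Q LOAD | counter=7 r=(7,7,4) succ=(1,1,1) retry=(1,0,1)
13 | P CAS | counter=8 r=(7,7,4) succ=(2,1,1) retry=(1,0,1)
14 | Q CAS | counter=8 r=(7,7,4) succ=(2,1,1) retry=(1,1,1)

counter=8 r=(7,7,4) succ=(2,1,1) retry=(1,1,1)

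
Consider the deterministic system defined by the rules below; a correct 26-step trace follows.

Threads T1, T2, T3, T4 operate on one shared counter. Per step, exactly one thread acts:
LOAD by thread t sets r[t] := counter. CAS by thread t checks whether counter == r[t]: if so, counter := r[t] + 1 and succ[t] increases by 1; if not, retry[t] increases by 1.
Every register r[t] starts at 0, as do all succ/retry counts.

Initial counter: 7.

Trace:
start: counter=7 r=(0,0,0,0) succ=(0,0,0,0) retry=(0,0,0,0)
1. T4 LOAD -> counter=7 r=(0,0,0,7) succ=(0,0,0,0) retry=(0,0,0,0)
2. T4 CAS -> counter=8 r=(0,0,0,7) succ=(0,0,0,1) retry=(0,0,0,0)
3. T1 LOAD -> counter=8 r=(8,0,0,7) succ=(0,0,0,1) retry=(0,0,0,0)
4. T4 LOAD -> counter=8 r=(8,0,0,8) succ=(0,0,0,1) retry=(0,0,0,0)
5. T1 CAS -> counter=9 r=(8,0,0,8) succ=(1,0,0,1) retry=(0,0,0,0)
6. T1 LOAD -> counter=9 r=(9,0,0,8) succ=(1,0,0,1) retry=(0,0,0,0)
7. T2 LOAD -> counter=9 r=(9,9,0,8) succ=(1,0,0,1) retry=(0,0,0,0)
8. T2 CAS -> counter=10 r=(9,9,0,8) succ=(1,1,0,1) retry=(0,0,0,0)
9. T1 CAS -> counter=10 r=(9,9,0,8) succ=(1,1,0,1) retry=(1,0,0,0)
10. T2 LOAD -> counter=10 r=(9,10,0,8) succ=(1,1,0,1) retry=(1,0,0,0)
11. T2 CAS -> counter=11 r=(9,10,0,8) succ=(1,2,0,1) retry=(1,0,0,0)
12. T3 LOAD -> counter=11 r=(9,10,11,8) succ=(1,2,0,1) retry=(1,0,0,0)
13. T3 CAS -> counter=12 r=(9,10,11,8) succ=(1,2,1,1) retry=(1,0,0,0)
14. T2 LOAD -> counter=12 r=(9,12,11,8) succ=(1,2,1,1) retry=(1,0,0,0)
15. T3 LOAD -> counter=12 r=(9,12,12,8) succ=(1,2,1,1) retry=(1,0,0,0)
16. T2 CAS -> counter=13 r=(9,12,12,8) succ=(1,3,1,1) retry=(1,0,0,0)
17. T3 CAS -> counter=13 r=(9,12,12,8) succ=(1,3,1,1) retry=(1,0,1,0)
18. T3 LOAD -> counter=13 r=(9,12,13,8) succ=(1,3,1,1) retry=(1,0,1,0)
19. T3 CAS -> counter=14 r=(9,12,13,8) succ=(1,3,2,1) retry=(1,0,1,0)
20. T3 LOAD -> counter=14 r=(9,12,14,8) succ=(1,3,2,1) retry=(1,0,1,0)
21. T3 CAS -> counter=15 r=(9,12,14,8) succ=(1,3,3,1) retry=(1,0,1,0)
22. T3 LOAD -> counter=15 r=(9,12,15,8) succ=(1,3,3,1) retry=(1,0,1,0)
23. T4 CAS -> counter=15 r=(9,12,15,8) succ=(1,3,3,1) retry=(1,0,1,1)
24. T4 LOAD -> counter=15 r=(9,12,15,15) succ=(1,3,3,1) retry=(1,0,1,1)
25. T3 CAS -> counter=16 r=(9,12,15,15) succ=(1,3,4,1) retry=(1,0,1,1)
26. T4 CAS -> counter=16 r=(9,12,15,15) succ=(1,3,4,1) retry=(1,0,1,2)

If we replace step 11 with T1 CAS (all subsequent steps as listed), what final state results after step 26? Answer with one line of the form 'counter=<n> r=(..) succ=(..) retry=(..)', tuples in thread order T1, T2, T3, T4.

(re-executing from step 11 with the substitution; state before step 11: counter=10 r=(9,10,0,8) succ=(1,1,0,1) retry=(1,0,0,0))
11. T1 CAS -> counter=10 r=(9,10,0,8) succ=(1,1,0,1) retry=(2,0,0,0)
12. T3 LOAD -> counter=10 r=(9,10,10,8) succ=(1,1,0,1) retry=(2,0,0,0)
13. T3 CAS -> counter=11 r=(9,10,10,8) succ=(1,1,1,1) retry=(2,0,0,0)
14. T2 LOAD -> counter=11 r=(9,11,10,8) succ=(1,1,1,1) retry=(2,0,0,0)
15. T3 LOAD -> counter=11 r=(9,11,11,8) succ=(1,1,1,1) retry=(2,0,0,0)
16. T2 CAS -> counter=12 r=(9,11,11,8) succ=(1,2,1,1) retry=(2,0,0,0)
17. T3 CAS -> counter=12 r=(9,11,11,8) succ=(1,2,1,1) retry=(2,0,1,0)
18. T3 LOAD -> counter=12 r=(9,11,12,8) succ=(1,2,1,1) retry=(2,0,1,0)
19. T3 CAS -> counter=13 r=(9,11,12,8) succ=(1,2,2,1) retry=(2,0,1,0)
20. T3 LOAD -> counter=13 r=(9,11,13,8) succ=(1,2,2,1) retry=(2,0,1,0)
21. T3 CAS -> counter=14 r=(9,11,13,8) succ=(1,2,3,1) retry=(2,0,1,0)
22. T3 LOAD -> counter=14 r=(9,11,14,8) succ=(1,2,3,1) retry=(2,0,1,0)
23. T4 CAS -> counter=14 r=(9,11,14,8) succ=(1,2,3,1) retry=(2,0,1,1)
24. T4 LOAD -> counter=14 r=(9,11,14,14) succ=(1,2,3,1) retry=(2,0,1,1)
25. T3 CAS -> counter=15 r=(9,11,14,14) succ=(1,2,4,1) retry=(2,0,1,1)
26. T4 CAS -> counter=15 r=(9,11,14,14) succ=(1,2,4,1) retry=(2,0,1,2)

counter=15 r=(9,11,14,14) succ=(1,2,4,1) retry=(2,0,1,2)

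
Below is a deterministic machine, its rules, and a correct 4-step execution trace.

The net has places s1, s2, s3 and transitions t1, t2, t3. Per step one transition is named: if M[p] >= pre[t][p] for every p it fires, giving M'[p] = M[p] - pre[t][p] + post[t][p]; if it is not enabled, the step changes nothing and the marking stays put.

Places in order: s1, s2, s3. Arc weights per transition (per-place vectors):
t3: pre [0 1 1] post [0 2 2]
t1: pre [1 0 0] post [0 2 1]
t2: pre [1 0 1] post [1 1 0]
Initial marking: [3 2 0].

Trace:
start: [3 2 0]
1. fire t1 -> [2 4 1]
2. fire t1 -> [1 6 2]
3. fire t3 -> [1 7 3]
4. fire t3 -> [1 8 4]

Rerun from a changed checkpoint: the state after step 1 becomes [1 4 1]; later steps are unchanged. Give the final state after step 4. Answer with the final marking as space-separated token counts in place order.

state after step 1 := [1 4 1]
2. fire t1 -> [0 6 2]
3. fire t3 -> [0 7 3]
4. fire t3 -> [0 8 4]

0 8 4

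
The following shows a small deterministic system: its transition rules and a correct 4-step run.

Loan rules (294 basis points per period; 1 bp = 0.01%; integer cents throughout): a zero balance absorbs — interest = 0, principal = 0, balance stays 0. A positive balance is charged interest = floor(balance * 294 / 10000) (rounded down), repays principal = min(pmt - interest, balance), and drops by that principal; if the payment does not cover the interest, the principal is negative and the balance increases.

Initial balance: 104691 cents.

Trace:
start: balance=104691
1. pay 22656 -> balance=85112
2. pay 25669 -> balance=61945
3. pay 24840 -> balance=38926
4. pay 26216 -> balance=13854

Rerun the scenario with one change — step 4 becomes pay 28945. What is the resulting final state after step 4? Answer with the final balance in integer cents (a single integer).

(re-executing from step 4 with the substitution; state before step 4: balance=38926)
4. pay 28945 -> balance=11125

11125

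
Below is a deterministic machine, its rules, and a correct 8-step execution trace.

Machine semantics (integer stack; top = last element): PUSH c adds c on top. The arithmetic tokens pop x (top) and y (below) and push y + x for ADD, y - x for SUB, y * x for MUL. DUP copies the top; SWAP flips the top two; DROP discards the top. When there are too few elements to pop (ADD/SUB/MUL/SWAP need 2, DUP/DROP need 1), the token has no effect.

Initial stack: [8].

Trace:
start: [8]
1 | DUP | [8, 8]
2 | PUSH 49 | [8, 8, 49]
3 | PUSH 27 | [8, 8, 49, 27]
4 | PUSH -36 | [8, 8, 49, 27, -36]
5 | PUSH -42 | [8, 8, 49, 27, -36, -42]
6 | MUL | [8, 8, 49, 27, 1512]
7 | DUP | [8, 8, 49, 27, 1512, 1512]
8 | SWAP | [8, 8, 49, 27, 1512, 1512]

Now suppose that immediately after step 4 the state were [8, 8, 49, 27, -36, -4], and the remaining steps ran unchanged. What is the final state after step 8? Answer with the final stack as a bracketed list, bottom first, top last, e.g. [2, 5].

[8, 8, 49, 27, -36, 168, 168]

state after step 4 := [8, 8, 49, 27, -36, -4]
5 | PUSH -42 | [8, 8, 49, 27, -36, -4, -42]
6 | MUL | [8, 8, 49, 27, -36, 168]
7 | DUP | [8, 8, 49, 27, -36, 168, 168]
8 | SWAP | [8, 8, 49, 27, -36, 168, 168]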